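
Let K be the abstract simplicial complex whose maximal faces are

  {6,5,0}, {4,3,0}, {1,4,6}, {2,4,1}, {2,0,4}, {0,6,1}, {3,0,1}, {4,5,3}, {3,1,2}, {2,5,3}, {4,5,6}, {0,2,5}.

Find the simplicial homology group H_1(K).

H_1 ≅ Z/2.

K has 7 vertices, 18 edges, 12 triangles.
rank ∂_1 = 6, rank ∂_2 = 12 ⇒ b_1 = 18 − 6 − 12 = 0; ∂_2 has invariant factor(s) [2] giving torsion. So H_1 = Z/2.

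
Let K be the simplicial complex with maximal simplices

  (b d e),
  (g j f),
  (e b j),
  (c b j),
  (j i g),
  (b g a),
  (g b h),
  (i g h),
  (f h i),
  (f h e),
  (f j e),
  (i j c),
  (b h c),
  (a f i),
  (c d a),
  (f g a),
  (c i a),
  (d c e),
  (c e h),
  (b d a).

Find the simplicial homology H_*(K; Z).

Order the vertices as a < b < c < d < e < f < g < h < i < j. Listing each simplex with vertices in this order, K has dimension 2 with simplices:

  0-simplices (10): a, b, c, d, e, f, g, h, i, j
  1-simplices (30): ab, ac, ad, af, ag, ai, bc, bd, be, bg, bh, bj, cd, ce, ch, ci, cj, de, ef, eh, ej, fg, fh, fi, fj, gh, gi, gj, hi, ij
  2-simplices (20): abd, abg, acd, aci, afg, afi, bch, bcj, bde, bej, bgh, cde, ceh, cij, efh, efj, fgj, fhi, ghi, gij

giving chain groups C_0 ≅ Z^10, C_1 ≅ Z^30, C_2 ≅ Z^20.

Boundary ∂_1: C_1 → C_0 sends each edge [p,q] (with p < q) to q − p.
The 10×30 boundary matrix has rank 9 and Smith normal form diag(1,1,1,1,1,1,1,1,1).

∂_2: C_2 → C_1 acts by ∂[p,q,r] = [q,r] − [p,r] + [p,q]. For instance
  ∂cde = de − ce + cd,
  ∂abd = bd − ad + ab.
This gives a 30×20 integer matrix of rank 20; reducing to Smith normal form yields diagonal entries (1,1,1,1,1,1,1,1,1,1,1,1,1,1,1,1,1,1,1,2).

Now H_k = ker ∂_k / im ∂_{k+1}, so:

  H_0: rank C_0 − rank ∂_1 = 10 − 9 = 1, and the invariant factors of ∂_1 are all 1, so H_0 = Z.
  H_1: rank ker ∂_1 − rank ∂_2 = (30 − 9) − 20 = 1, and ∂_2 has invariant factor 2 > 1, so H_1 = Z ⊕ Z/2Z.
  H_2: rank ker ∂_2 − rank ∂_3 = (20 − 20) − 0 = 0, and there is no ∂_3, so H_2 = 0.

(K is a triangulation of the Klein bottle.)

H_0 ≅ Z,  H_1 ≅ Z ⊕ Z/2Z,  H_2 = 0.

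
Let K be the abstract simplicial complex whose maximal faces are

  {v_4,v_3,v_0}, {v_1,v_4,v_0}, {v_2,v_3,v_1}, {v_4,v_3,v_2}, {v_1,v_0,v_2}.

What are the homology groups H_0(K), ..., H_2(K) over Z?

H_0 ≅ Z,  H_1 ≅ Z,  H_2 = 0.

Order the vertices as v_0 < v_1 < v_2 < v_3 < v_4. Listing each simplex with vertices in this order, K has dimension 2 with simplices:

  0-simplices (5): [v_0], [v_1], [v_2], [v_3], [v_4]
  1-simplices (10): [v_0,v_1], [v_0,v_2], [v_0,v_3], [v_0,v_4], [v_1,v_2], [v_1,v_3], [v_1,v_4], [v_2,v_3], [v_2,v_4], [v_3,v_4]
  2-simplices (5): [v_0,v_1,v_2], [v_0,v_1,v_4], [v_0,v_3,v_4], [v_1,v_2,v_3], [v_2,v_3,v_4]

giving chain groups C_0 ≅ Z^5, C_1 ≅ Z^10, C_2 ≅ Z^5.

∂_1: C_1 → C_0 is given by ∂[p,q] = [q] − [p]. For instance
  ∂[v_1,v_2] = [v_2] − [v_1].
As a 5×10 matrix over Z this has rank 4, with invariant factors (1,1,1,1).

∂_2: C_2 → C_1 acts by ∂[p,q,r] = [q,r] − [p,r] + [p,q]. For instance
  ∂[v_2,v_3,v_4] = [v_3,v_4] − [v_2,v_4] + [v_2,v_3],
  ∂[v_0,v_1,v_2] = [v_1,v_2] − [v_0,v_2] + [v_0,v_1].
This gives a 10×5 integer matrix of rank 5; reducing to Smith normal form yields diagonal entries (1,1,1,1,1).

Reading off H_k = ker ∂_k / im ∂_{k+1}:

  H_0: rank C_0 − rank ∂_1 = 5 − 4 = 1, and the invariant factors of ∂_1 are all 1, so H_0 ≅ Z.
  H_1: rank ker ∂_1 − rank ∂_2 = (10 − 4) − 5 = 1, and the invariant factors of ∂_2 are all 1, so H_1 ≅ Z.
  H_2: rank ker ∂_2 − rank ∂_3 = (5 − 5) − 0 = 0, and there is no ∂_3, so H_2 ≅ 0.

As a check, the Euler characteristic is 5 − 10 + 5 = 0, which agrees with 1 − 1 + 0 = 0.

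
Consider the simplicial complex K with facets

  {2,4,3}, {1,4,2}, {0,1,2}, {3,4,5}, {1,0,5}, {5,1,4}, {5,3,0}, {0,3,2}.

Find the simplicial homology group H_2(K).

We work with the vertex ordering 0 < 1 < 2 < 3 < 4 < 5. The simplices of K, each written with vertices in increasing order, are:

  0-simplices (6): [0], [1], [2], [3], [4], [5]
  1-simplices (12): [0,1], [0,2], [0,3], [0,5], [1,2], [1,4], [1,5], [2,3], [2,4], [3,4], [3,5], [4,5]
  2-simplices (8): [0,1,2], [0,1,5], [0,2,3], [0,3,5], [1,2,4], [1,4,5], [2,3,4], [3,4,5]

giving chain groups C_0 ≅ Z^6, C_1 ≅ Z^12, C_2 ≅ Z^8.

The boundary map ∂_1: C_1 → C_0 is given by ∂[p,q] = [q] − [p].
The 6×12 boundary matrix has rank 5 and Smith normal form diag(1,1,1,1,1).

∂_2: C_2 → C_1 acts by ∂[p,q,r] = [q,r] − [p,r] + [p,q]. For instance
  ∂[1,2,4] = [2,4] − [1,4] + [1,2],
  ∂[1,4,5] = [4,5] − [1,5] + [1,4].
This gives a 12×8 integer matrix of rank 7; reducing to Smith normal form yields diagonal entries (1,1,1,1,1,1,1).

From H_k ≅ ker(∂_k) / im(∂_{k+1}) we obtain:

  H_2: rank ker ∂_2 − rank ∂_3 = (8 − 7) − 0 = 1, and there is no ∂_3, so H_2 ≅ Z.

(K is a triangulation of the 2-sphere S^2.)

H_2 = Z.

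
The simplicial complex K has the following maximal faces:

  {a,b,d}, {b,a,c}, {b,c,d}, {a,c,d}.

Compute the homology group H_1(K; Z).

H_1 ≅ 0.

Order the vertices as a < b < c < d. Listing each simplex with vertices in this order, K has dimension 2 with simplices:

  0-simplices (4): a, b, c, d
  1-simplices (6): ab, ac, ad, bc, bd, cd
  2-simplices (4): abc, abd, acd, bcd

giving chain groups C_0 ≅ Z^4, C_1 ≅ Z^6, C_2 ≅ Z^4.

The boundary map ∂_1: C_1 → C_0 is given by ∂[p,q] = [q] − [p].
This gives a 4×6 integer matrix of rank 3; reducing to Smith normal form yields diagonal entries (1,1,1).

∂_2: C_2 → C_1 acts by ∂[p,q,r] = [q,r] − [p,r] + [p,q]. For instance
  ∂abd = bd − ad + ab,
  ∂abc = bc − ac + ab.
As a 6×4 matrix over Z this has rank 3, with invariant factors (1,1,1).

Reading off H_k = ker ∂_k / im ∂_{k+1}:

  H_1: rank ker ∂_1 − rank ∂_2 = (6 − 3) − 3 = 0, and the invariant factors of ∂_2 are all 1, so H_1 ≅ 0.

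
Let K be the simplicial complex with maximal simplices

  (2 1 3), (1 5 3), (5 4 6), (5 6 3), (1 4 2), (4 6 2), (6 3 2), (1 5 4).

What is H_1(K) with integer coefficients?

H_1 ≅ 0.

We work with the vertex ordering 1 < 2 < 3 < 4 < 5 < 6. The simplices of K, each written with vertices in increasing order, are:

  0-simplices (6): [1], [2], [3], [4], [5], [6]
  1-simplices (12): [1,2], [1,3], [1,4], [1,5], [2,3], [2,4], [2,6], [3,5], [3,6], [4,5], [4,6], [5,6]
  2-simplices (8): [1,2,3], [1,2,4], [1,3,5], [1,4,5], [2,3,6], [2,4,6], [3,5,6], [4,5,6]

giving chain groups C_0 ≅ Z^6, C_1 ≅ Z^12, C_2 ≅ Z^8.

The boundary map ∂_1: C_1 → C_0 is given by ∂[p,q] = [q] − [p]. For instance
  ∂[4,6] = [6] − [4].
This gives a 6×12 integer matrix of rank 5; reducing to Smith normal form yields diagonal entries (1,1,1,1,1).

The boundary map ∂_2: C_2 → C_1 sends each 2-simplex [p,q,r] to [q,r] − [p,r] + [p,q]. For instance
  ∂[4,5,6] = [5,6] − [4,6] + [4,5],
  ∂[1,4,5] = [4,5] − [1,5] + [1,4].
The resulting 12×8 matrix has rank 7, and its Smith normal form has invariant factors (1,1,1,1,1,1,1).

From H_k ≅ ker(∂_k) / im(∂_{k+1}) we obtain:

  H_1: rank ker ∂_1 − rank ∂_2 = (12 − 5) − 7 = 0, and the invariant factors of ∂_2 are all 1, so H_1 = 0.

(K is a triangulation of the 2-sphere S^2.)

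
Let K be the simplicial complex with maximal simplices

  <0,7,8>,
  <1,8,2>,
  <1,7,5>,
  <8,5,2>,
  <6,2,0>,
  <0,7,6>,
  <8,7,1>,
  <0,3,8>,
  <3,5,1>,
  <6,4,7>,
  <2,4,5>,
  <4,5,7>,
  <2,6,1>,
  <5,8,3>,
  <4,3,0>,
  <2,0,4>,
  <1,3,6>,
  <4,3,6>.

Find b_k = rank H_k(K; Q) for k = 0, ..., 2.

Take the total order 0 < 1 < 2 < 3 < 4 < 5 < 6 < 7 < 8 on the vertex set. Then K (dimension 2) consists of the simplices:

  0-simplices (9): [0], [1], [2], [3], [4], [5], [6], [7], [8]
  1-simplices (27): (27 of them)
  2-simplices (18): [0,2,4], [0,2,6], [0,3,4], [0,3,8], [0,6,7], [0,7,8], [1,2,6], [1,2,8], [1,3,5], [1,3,6], [1,5,7], [1,7,8], [2,4,5], [2,5,8], [3,4,6], [3,5,8], [4,5,7], [4,6,7]

so the chain groups are C_0 ≅ Z^9, C_1 ≅ Z^27, C_2 ≅ Z^18.

The boundary map ∂_1: C_1 → C_0 sends each edge [p,q] (with p < q) to q − p. For instance
  ∂[4,7] = [7] − [4].
The resulting 9×27 matrix has rank 8, and its Smith normal form has invariant factors (1,1,1,1,1,1,1,1).

Boundary ∂_2: C_2 → C_1 maps a triangle to the signed sum of its edges. For instance
  ∂[1,7,8] = [7,8] − [1,8] + [1,7],
  ∂[0,7,8] = [7,8] − [0,8] + [0,7].
This gives a 27×18 integer matrix of rank 18; reducing to Smith normal form yields diagonal entries (1,1,1,1,1,1,1,1,1,1,1,1,1,1,1,1,1,2).

From H_k ≅ ker(∂_k) / im(∂_{k+1}) we obtain:

  H_0: rank C_0 − rank ∂_1 = 9 − 8 = 1, and the invariant factors of ∂_1 are all 1, so H_0 ≅ Z.
  H_1: rank ker ∂_1 − rank ∂_2 = (27 − 8) − 18 = 1, and ∂_2 has invariant factor 2 > 1, so H_1 ≅ Z ⊕ Z/2Z.
  H_2: rank ker ∂_2 − rank ∂_3 = (18 − 18) − 0 = 0, and there is no ∂_3, so H_2 ≅ 0.

(K is a triangulation of the Klein bottle.)

Hence the Betti numbers are b_0 = 1, b_1 = 1, b_2 = 0.

b_0 = 1, b_1 = 1, b_2 = 0.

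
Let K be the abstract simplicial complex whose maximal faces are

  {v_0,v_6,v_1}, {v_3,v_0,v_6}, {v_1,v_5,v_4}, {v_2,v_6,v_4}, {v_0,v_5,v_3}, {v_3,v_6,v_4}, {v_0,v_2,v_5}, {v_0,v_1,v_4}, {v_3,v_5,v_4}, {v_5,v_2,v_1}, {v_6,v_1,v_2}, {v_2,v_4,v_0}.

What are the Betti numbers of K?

b_0 = 1, b_1 = 0, b_2 = 0.

K has 7 vertices, 18 edges, 12 triangles.
rank ∂_0 = 0, rank ∂_1 = 6 ⇒ b_0 = 7 − 0 − 6 = 1; all invariant factors of ∂_1 are 1 so no torsion. So H_0 ≅ Z.
rank ∂_1 = 6, rank ∂_2 = 12 ⇒ b_1 = 18 − 6 − 12 = 0; ∂_2 has invariant factor(s) [2] giving torsion. So H_1 ≅ Z/2Z.
rank ∂_2 = 12, rank ∂_3 = 0 ⇒ b_2 = 12 − 12 − 0 = 0. So H_2 ≅ 0.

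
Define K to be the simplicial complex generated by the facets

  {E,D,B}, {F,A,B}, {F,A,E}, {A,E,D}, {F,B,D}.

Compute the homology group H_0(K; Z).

Order the vertices as A < B < D < E < F. Listing each simplex with vertices in this order, K has dimension 2 with simplices:

  0-simplices (5): A, B, D, E, F
  1-simplices (10): AB, AD, AE, AF, BD, BE, BF, DE, DF, EF
  2-simplices (5): ABF, ADE, AEF, BDE, BDF

Hence C_0 ≅ Z^5, C_1 ≅ Z^10, C_2 ≅ Z^5.

Boundary ∂_1: C_1 → C_0 is given by ∂[p,q] = [q] − [p].
The resulting 5×10 matrix has rank 4, and its Smith normal form has invariant factors (1,1,1,1).

The boundary map ∂_2: C_2 → C_1 sends each 2-simplex [p,q,r] to [q,r] − [p,r] + [p,q]. For instance
  ∂AEF = EF − AF + AE,
  ∂ABF = BF − AF + AB.
As a 10×5 matrix over Z this has rank 5, with invariant factors (1,1,1,1,1).

Now H_k = ker ∂_k / im ∂_{k+1}, so:

  H_0: rank C_0 − rank ∂_1 = 5 − 4 = 1, and the invariant factors of ∂_1 are all 1, so H_0 ≅ Z.

(K is a triangulation of the Möbius band.)

H_0 ≅ Z.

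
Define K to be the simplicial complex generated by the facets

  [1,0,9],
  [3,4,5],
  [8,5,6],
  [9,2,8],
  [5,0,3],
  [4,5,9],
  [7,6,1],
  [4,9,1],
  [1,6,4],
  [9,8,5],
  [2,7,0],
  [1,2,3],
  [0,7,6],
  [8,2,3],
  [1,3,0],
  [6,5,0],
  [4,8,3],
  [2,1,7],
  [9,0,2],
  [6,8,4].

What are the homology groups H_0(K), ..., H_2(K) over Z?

H_0 = Z,  H_1 = Z ⊕ Z/2Z,  H_2 = 0.

Take the total order 0 < 1 < 2 < 3 < 4 < 5 < 6 < 7 < 8 < 9 on the vertex set. Then K (dimension 2) consists of the simplices:

  0-simplices (10): [0], [1], [2], [3], [4], [5], [6], [7], [8], [9]
  1-simplices (30): (30 of them)
  2-simplices (20): (20 of them)

giving chain groups C_0 ≅ Z^10, C_1 ≅ Z^30, C_2 ≅ Z^20.

The boundary map ∂_1: C_1 → C_0 is given by ∂[p,q] = [q] − [p]. For instance
  ∂[2,9] = [9] − [2].
The 10×30 boundary matrix has rank 9 and Smith normal form diag(1,1,1,1,1,1,1,1,1).

The boundary map ∂_2: C_2 → C_1 maps a triangle to the signed sum of its edges. For instance
  ∂[0,2,7] = [2,7] − [0,7] + [0,2],
  ∂[1,4,9] = [4,9] − [1,9] + [1,4].
As a 30×20 matrix over Z this has rank 20, with invariant factors (1,1,1,1,1,1,1,1,1,1,1,1,1,1,1,1,1,1,1,2).

From H_k ≅ ker(∂_k) / im(∂_{k+1}) we obtain:

  H_0: rank C_0 − rank ∂_1 = 10 − 9 = 1, and the invariant factors of ∂_1 are all 1, so H_0 ≅ Z.
  H_1: rank ker ∂_1 − rank ∂_2 = (30 − 9) − 20 = 1, and ∂_2 has invariant factor 2 > 1, so H_1 ≅ Z ⊕ Z/2Z.
  H_2: rank ker ∂_2 − rank ∂_3 = (20 − 20) − 0 = 0, and there is no ∂_3, so H_2 ≅ 0.

As a check, the Euler characteristic is 10 − 30 + 20 = 0, which agrees with 1 − 1 + 0 = 0.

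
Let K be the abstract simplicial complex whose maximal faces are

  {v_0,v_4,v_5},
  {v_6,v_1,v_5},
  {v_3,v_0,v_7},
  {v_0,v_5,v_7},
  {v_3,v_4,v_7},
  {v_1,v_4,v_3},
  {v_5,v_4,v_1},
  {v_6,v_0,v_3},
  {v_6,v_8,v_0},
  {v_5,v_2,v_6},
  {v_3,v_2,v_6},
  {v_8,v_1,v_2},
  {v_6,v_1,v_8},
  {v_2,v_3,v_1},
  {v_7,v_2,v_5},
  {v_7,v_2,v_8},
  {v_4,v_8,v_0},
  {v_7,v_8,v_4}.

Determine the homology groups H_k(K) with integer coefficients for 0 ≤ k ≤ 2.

K has 9 vertices, 27 edges, 18 triangles.
rank ∂_0 = 0, rank ∂_1 = 8 ⇒ b_0 = 9 − 0 − 8 = 1; all invariant factors of ∂_1 are 1 so no torsion. So H_0 = Z.
rank ∂_1 = 8, rank ∂_2 = 18 ⇒ b_1 = 27 − 8 − 18 = 1; ∂_2 has invariant factor(s) [2] giving torsion. So H_1 = Z ⊕ Z/2.
rank ∂_2 = 18, rank ∂_3 = 0 ⇒ b_2 = 18 − 18 − 0 = 0. So H_2 = 0.

H_0 = Z,  H_1 = Z ⊕ Z/2,  H_2 = 0.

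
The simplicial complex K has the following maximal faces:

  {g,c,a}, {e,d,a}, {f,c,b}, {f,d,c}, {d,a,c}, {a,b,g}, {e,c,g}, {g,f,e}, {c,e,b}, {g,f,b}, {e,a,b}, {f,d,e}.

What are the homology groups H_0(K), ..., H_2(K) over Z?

H_0 = Z,  H_1 = Z/2,  H_2 = 0.

We work with the vertex ordering a < b < c < d < e < f < g. The simplices of K, each written with vertices in increasing order, are:

  0-simplices (7): a, b, c, d, e, f, g
  1-simplices (18): ab, ac, ad, ae, ag, bc, be, bf, bg, cd, ce, cf, cg, de, df, ef, eg, fg
  2-simplices (12): abe, abg, acd, acg, ade, bce, bcf, bfg, cdf, ceg, def, efg

so the chain groups are C_0 ≅ Z^7, C_1 ≅ Z^18, C_2 ≅ Z^12.

The boundary map ∂_1: C_1 → C_0 sends each edge [p,q] (with p < q) to q − p.
As a 7×18 matrix over Z this has rank 6, with invariant factors (1,1,1,1,1,1).

The boundary map ∂_2: C_2 → C_1 acts by ∂[p,q,r] = [q,r] − [p,r] + [p,q]. For instance
  ∂acd = cd − ad + ac,
  ∂abg = bg − ag + ab.
The resulting 18×12 matrix has rank 12, and its Smith normal form has invariant factors (1,1,1,1,1,1,1,1,1,1,1,2).

From H_k ≅ ker(∂_k) / im(∂_{k+1}) we obtain:

  H_0: rank C_0 − rank ∂_1 = 7 − 6 = 1, and the invariant factors of ∂_1 are all 1, so H_0 = Z.
  H_1: rank ker ∂_1 − rank ∂_2 = (18 − 6) − 12 = 0, and ∂_2 has invariant factor 2 > 1, so H_1 = Z/2.
  H_2: rank ker ∂_2 − rank ∂_3 = (12 − 12) − 0 = 0, and there is no ∂_3, so H_2 = 0.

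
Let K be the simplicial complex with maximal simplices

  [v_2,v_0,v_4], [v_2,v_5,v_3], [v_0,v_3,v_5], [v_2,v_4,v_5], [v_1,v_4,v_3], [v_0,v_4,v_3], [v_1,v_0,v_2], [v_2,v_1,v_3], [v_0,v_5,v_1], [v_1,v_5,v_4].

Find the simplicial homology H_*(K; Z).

We work with the vertex ordering v_0 < v_1 < v_2 < v_3 < v_4 < v_5. The simplices of K, each written with vertices in increasing order, are:

  0-simplices (6): [v_0], [v_1], [v_2], [v_3], [v_4], [v_5]
  1-simplices (15): (15 of them)
  2-simplices (10): [v_0,v_1,v_2], [v_0,v_1,v_5], [v_0,v_2,v_4], [v_0,v_3,v_4], [v_0,v_3,v_5], [v_1,v_2,v_3], [v_1,v_3,v_4], [v_1,v_4,v_5], [v_2,v_3,v_5], [v_2,v_4,v_5]

so the chain groups are C_0 ≅ Z^6, C_1 ≅ Z^15, C_2 ≅ Z^10.

The boundary map ∂_1: C_1 → C_0 sends each edge [p,q] (with p < q) to q − p. For instance
  ∂[v_3,v_5] = [v_5] − [v_3].
As a 6×15 matrix over Z this has rank 5, with invariant factors (1,1,1,1,1).

Boundary ∂_2: C_2 → C_1 maps a triangle to the signed sum of its edges. For instance
  ∂[v_0,v_2,v_4] = [v_2,v_4] − [v_0,v_4] + [v_0,v_2],
  ∂[v_1,v_4,v_5] = [v_4,v_5] − [v_1,v_5] + [v_1,v_4].
The resulting 15×10 matrix has rank 10, and its Smith normal form has invariant factors (1,1,1,1,1,1,1,1,1,2).

Computing H_k = (kernel of ∂_k) / (image of ∂_{k+1}):

  H_0: rank C_0 − rank ∂_1 = 6 − 5 = 1, and the invariant factors of ∂_1 are all 1, so H_0 = Z.
  H_1: rank ker ∂_1 − rank ∂_2 = (15 − 5) − 10 = 0, and ∂_2 has invariant factor 2 > 1, so H_1 = Z/2.
  H_2: rank ker ∂_2 − rank ∂_3 = (10 − 10) − 0 = 0, and there is no ∂_3, so H_2 = 0.

As a check, the Euler characteristic is 6 − 15 + 10 = 1, which agrees with 1 − 0 + 0 = 1.

H_0 ≅ Z,  H_1 ≅ Z/2,  H_2 = 0.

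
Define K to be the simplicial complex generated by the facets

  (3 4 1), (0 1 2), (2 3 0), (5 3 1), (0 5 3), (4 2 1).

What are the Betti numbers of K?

K has 6 vertices, 12 edges, 6 triangles.
rank ∂_0 = 0, rank ∂_1 = 5 ⇒ b_0 = 6 − 0 − 5 = 1; all invariant factors of ∂_1 are 1 so no torsion. So H_0 = Z.
rank ∂_1 = 5, rank ∂_2 = 6 ⇒ b_1 = 12 − 5 − 6 = 1; all invariant factors of ∂_2 are 1 so no torsion. So H_1 = Z.
rank ∂_2 = 6, rank ∂_3 = 0 ⇒ b_2 = 6 − 6 − 0 = 0. So H_2 = 0.

b_0 = 1, b_1 = 1, b_2 = 0.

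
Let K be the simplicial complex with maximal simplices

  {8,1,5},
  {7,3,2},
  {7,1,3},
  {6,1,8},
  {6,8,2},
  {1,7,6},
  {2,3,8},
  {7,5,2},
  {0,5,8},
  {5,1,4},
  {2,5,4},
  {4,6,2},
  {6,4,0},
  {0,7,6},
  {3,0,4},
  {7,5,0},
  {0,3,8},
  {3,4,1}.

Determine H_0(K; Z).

We work with the vertex ordering 0 < 1 < 2 < 3 < 4 < 5 < 6 < 7 < 8. The simplices of K, each written with vertices in increasing order, are:

  0-simplices (9): [0], [1], [2], [3], [4], [5], [6], [7], [8]
  1-simplices (27): (27 of them)
  2-simplices (18): [0,3,4], [0,3,8], [0,4,6], [0,5,7], [0,5,8], [0,6,7], [1,3,4], [1,3,7], [1,4,5], [1,5,8], [1,6,7], [1,6,8], [2,3,7], [2,3,8], [2,4,5], [2,4,6], [2,5,7], [2,6,8]

giving chain groups C_0 ≅ Z^9, C_1 ≅ Z^27, C_2 ≅ Z^18.

Boundary ∂_1: C_1 → C_0 maps an edge to its endpoints' difference, ∂[p,q] = q − p.
The resulting 9×27 matrix has rank 8, and its Smith normal form has invariant factors (1,1,1,1,1,1,1,1).

Boundary ∂_2: C_2 → C_1 maps a triangle to the signed sum of its edges. For instance
  ∂[1,3,4] = [3,4] − [1,4] + [1,3],
  ∂[1,6,7] = [6,7] − [1,7] + [1,6].
As a 27×18 matrix over Z this has rank 17, with invariant factors (1,1,1,1,1,1,1,1,1,1,1,1,1,1,1,1,1).

From H_k ≅ ker(∂_k) / im(∂_{k+1}) we obtain:

  H_0: rank C_0 − rank ∂_1 = 9 − 8 = 1, and the invariant factors of ∂_1 are all 1, so H_0 = Z.

H_0 ≅ Z.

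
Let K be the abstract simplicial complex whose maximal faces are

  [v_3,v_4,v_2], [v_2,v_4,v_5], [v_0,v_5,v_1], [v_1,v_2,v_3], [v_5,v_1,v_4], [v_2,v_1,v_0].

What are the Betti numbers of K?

b_0 = 1, b_1 = 1, b_2 = 0.

Fix the vertex order v_0 < v_1 < v_2 < v_3 < v_4 < v_5 and write every simplex with vertices in increasing order. Then dim K = 2 and the simplices of K are:

  0-simplices (6): [v_0], [v_1], [v_2], [v_3], [v_4], [v_5]
  1-simplices (12): [v_0,v_1], [v_0,v_2], [v_0,v_5], [v_1,v_2], [v_1,v_3], [v_1,v_4], [v_1,v_5], [v_2,v_3], [v_2,v_4], [v_2,v_5], [v_3,v_4], [v_4,v_5]
  2-simplices (6): [v_0,v_1,v_2], [v_0,v_1,v_5], [v_1,v_2,v_3], [v_1,v_4,v_5], [v_2,v_3,v_4], [v_2,v_4,v_5]

Hence C_0 ≅ Z^6, C_1 ≅ Z^12, C_2 ≅ Z^6.

∂_1: C_1 → C_0 is given by ∂[p,q] = [q] − [p]. For instance
  ∂[v_4,v_5] = [v_5] − [v_4].
The 6×12 boundary matrix has rank 5 and Smith normal form diag(1,1,1,1,1).

Boundary ∂_2: C_2 → C_1 acts by ∂[p,q,r] = [q,r] − [p,r] + [p,q]. For instance
  ∂[v_2,v_3,v_4] = [v_3,v_4] − [v_2,v_4] + [v_2,v_3],
  ∂[v_2,v_4,v_5] = [v_4,v_5] − [v_2,v_5] + [v_2,v_4].
The 12×6 boundary matrix has rank 6 and Smith normal form diag(1,1,1,1,1,1).

Computing H_k = (kernel of ∂_k) / (image of ∂_{k+1}):

  H_0: rank C_0 − rank ∂_1 = 6 − 5 = 1, and the invariant factors of ∂_1 are all 1, so H_0 ≅ Z.
  H_1: rank ker ∂_1 − rank ∂_2 = (12 − 5) − 6 = 1, and the invariant factors of ∂_2 are all 1, so H_1 ≅ Z.
  H_2: rank ker ∂_2 − rank ∂_3 = (6 − 6) − 0 = 0, and there is no ∂_3, so H_2 ≅ 0.

(K is a triangulation of the cylinder S^1 x I.)

Hence the Betti numbers are b_0 = 1, b_1 = 1, b_2 = 0.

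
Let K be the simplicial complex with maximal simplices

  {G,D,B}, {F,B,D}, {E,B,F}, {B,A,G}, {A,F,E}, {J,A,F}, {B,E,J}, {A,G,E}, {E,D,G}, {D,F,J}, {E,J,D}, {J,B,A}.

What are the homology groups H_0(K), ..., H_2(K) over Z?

Take the total order A < B < D < E < F < G < J on the vertex set. Then K (dimension 2) consists of the simplices:

  0-simplices (7): A, B, D, E, F, G, J
  1-simplices (18): AB, AE, AF, AG, AJ, BD, BE, BF, BG, BJ, DE, DF, DG, DJ, EF, EG, EJ, FJ
  2-simplices (12): ABG, ABJ, AEF, AEG, AFJ, BDF, BDG, BEF, BEJ, DEG, DEJ, DFJ

giving chain groups C_0 ≅ Z^7, C_1 ≅ Z^18, C_2 ≅ Z^12.

The boundary map ∂_1: C_1 → C_0 is given by ∂[p,q] = [q] − [p]. For instance
  ∂FJ = J − F.
The resulting 7×18 matrix has rank 6, and its Smith normal form has invariant factors (1,1,1,1,1,1).

∂_2: C_2 → C_1 maps a triangle to the signed sum of its edges. For instance
  ∂BEJ = EJ − BJ + BE,
  ∂AEG = EG − AG + AE.
The 18×12 boundary matrix has rank 12 and Smith normal form diag(1,1,1,1,1,1,1,1,1,1,1,2).

Now H_k = ker ∂_k / im ∂_{k+1}, so:

  H_0: rank C_0 − rank ∂_1 = 7 − 6 = 1, and the invariant factors of ∂_1 are all 1, so H_0 = Z.
  H_1: rank ker ∂_1 − rank ∂_2 = (18 − 6) − 12 = 0, and ∂_2 has invariant factor 2 > 1, so H_1 = Z/2.
  H_2: rank ker ∂_2 − rank ∂_3 = (12 − 12) − 0 = 0, and there is no ∂_3, so H_2 = 0.

As a check, the Euler characteristic is 7 − 18 + 12 = 1, which agrees with 1 − 0 + 0 = 1.
(K is a triangulation of the real projective plane RP^2.)

H_0 = Z,  H_1 = Z/2,  H_2 = 0.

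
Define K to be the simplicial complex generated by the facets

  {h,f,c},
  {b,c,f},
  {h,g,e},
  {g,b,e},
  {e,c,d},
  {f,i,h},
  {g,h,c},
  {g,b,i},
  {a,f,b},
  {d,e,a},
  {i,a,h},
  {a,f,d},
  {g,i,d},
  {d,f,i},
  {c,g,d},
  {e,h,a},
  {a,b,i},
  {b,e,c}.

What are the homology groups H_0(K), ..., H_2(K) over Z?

Order the vertices as a < b < c < d < e < f < g < h < i. Listing each simplex with vertices in this order, K has dimension 2 with simplices:

  0-simplices (9): a, b, c, d, e, f, g, h, i
  1-simplices (27): ab, ad, ae, af, ah, ai, bc, be, bf, bg, bi, cd, ce, cf, cg, ch, de, df, dg, di, eg, eh, fh, fi, gh, gi, hi
  2-simplices (18): abf, abi, ade, adf, aeh, ahi, bce, bcf, beg, bgi, cde, cdg, cfh, cgh, dfi, dgi, egh, fhi

Hence C_0 ≅ Z^9, C_1 ≅ Z^27, C_2 ≅ Z^18.

∂_1: C_1 → C_0 is given by ∂[p,q] = [q] − [p]. For instance
  ∂hi = i − h.
As a 9×27 matrix over Z this has rank 8, with invariant factors (1,1,1,1,1,1,1,1).

∂_2: C_2 → C_1 acts by ∂[p,q,r] = [q,r] − [p,r] + [p,q]. For instance
  ∂dfi = fi − di + df,
  ∂ade = de − ae + ad.
As a 27×18 matrix over Z this has rank 18, with invariant factors (1,1,1,1,1,1,1,1,1,1,1,1,1,1,1,1,1,2).

Reading off H_k = ker ∂_k / im ∂_{k+1}:

  H_0: rank C_0 − rank ∂_1 = 9 − 8 = 1, and the invariant factors of ∂_1 are all 1, so H_0 = Z.
  H_1: rank ker ∂_1 − rank ∂_2 = (27 − 8) − 18 = 1, and ∂_2 has invariant factor 2 > 1, so H_1 = Z ⊕ Z/2.
  H_2: rank ker ∂_2 − rank ∂_3 = (18 − 18) − 0 = 0, and there is no ∂_3, so H_2 = 0.

(K is a triangulation of the Klein bottle.)

H_0 = Z,  H_1 = Z ⊕ Z/2,  H_2 = 0.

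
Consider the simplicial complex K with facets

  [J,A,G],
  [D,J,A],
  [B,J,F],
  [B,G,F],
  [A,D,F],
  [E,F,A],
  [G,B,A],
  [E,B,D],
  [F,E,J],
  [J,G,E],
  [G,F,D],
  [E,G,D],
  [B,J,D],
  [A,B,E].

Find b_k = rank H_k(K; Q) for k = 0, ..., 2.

b_0 = 1, b_1 = 2, b_2 = 1.

Order the vertices as A < B < D < E < F < G < J. Listing each simplex with vertices in this order, K has dimension 2 with simplices:

  0-simplices (7): A, B, D, E, F, G, J
  1-simplices (21): AB, AD, AE, AF, AG, AJ, BD, BE, BF, BG, BJ, DE, DF, DG, DJ, EF, EG, EJ, FG, FJ, GJ
  2-simplices (14): ABE, ABG, ADF, ADJ, AEF, AGJ, BDE, BDJ, BFG, BFJ, DEG, DFG, EFJ, EGJ

so the chain groups are C_0 ≅ Z^7, C_1 ≅ Z^21, C_2 ≅ Z^14.

∂_1: C_1 → C_0 maps an edge to its endpoints' difference, ∂[p,q] = q − p. For instance
  ∂AB = B − A.
The resulting 7×21 matrix has rank 6, and its Smith normal form has invariant factors (1,1,1,1,1,1).

The boundary map ∂_2: C_2 → C_1 maps a triangle to the signed sum of its edges. For instance
  ∂BDE = DE − BE + BD,
  ∂AEF = EF − AF + AE.
The 21×14 boundary matrix has rank 13 and Smith normal form diag(1,1,1,1,1,1,1,1,1,1,1,1,1).

Now H_k = ker ∂_k / im ∂_{k+1}, so:

  H_0: rank C_0 − rank ∂_1 = 7 − 6 = 1, and the invariant factors of ∂_1 are all 1, so H_0 = Z.
  H_1: rank ker ∂_1 − rank ∂_2 = (21 − 6) − 13 = 2, and the invariant factors of ∂_2 are all 1, so H_1 = Z^2.
  H_2: rank ker ∂_2 − rank ∂_3 = (14 − 13) − 0 = 1, and there is no ∂_3, so H_2 = Z.

Hence the Betti numbers are b_0 = 1, b_1 = 2, b_2 = 1.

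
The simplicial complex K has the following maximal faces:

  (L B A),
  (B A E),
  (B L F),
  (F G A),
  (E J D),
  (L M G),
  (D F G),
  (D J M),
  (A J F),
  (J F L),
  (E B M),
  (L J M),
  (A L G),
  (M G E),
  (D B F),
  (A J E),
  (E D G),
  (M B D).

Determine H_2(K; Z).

K has 9 vertices, 27 edges, 18 triangles.
rank ∂_2 = 18, rank ∂_3 = 0 ⇒ b_2 = 18 − 18 − 0 = 0. So H_2 = 0.

H_2 = 0.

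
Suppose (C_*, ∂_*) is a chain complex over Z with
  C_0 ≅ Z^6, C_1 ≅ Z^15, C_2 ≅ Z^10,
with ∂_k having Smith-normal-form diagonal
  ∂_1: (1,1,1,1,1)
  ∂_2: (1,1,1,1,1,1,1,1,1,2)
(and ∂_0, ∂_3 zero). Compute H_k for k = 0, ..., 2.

H_0 = Z,  H_1 = Z/2,  H_2 = 0.

H_0: b_0 = 6 − 0 − 5 = 1; torsion from ∂_1 factors > 1: none. So H_0 = Z.
H_1: b_1 = 15 − 5 − 10 = 0; torsion from ∂_2 factors > 1: [2]. So H_1 = Z/2.
H_2: b_2 = 10 − 10 − 0 = 0; torsion from ∂_3 factors > 1: none. So H_2 = 0.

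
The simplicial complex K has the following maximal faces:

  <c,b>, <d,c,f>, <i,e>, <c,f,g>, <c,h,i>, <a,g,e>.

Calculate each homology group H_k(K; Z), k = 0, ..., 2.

We work with the vertex ordering a < b < c < d < e < f < g < h < i. The simplices of K, each written with vertices in increasing order, are:

  0-simplices (9): a, b, c, d, e, f, g, h, i
  1-simplices (13): ae, ag, bc, cd, cf, cg, ch, ci, df, eg, ei, fg, hi
  2-simplices (4): aeg, cdf, cfg, chi

giving chain groups C_0 ≅ Z^9, C_1 ≅ Z^13, C_2 ≅ Z^4.

∂_1: C_1 → C_0 is given by ∂[p,q] = [q] − [p]. For instance
  ∂ch = h − c.
The resulting 9×13 matrix has rank 8, and its Smith normal form has invariant factors (1,1,1,1,1,1,1,1).

The boundary map ∂_2: C_2 → C_1 maps a triangle to the signed sum of its edges. For instance
  ∂chi = hi − ci + ch,
  ∂aeg = eg − ag + ae.
The 13×4 boundary matrix has rank 4 and Smith normal form diag(1,1,1,1).

Reading off H_k = ker ∂_k / im ∂_{k+1}:

  H_0: rank C_0 − rank ∂_1 = 9 − 8 = 1, and the invariant factors of ∂_1 are all 1, so H_0 = Z.
  H_1: rank ker ∂_1 − rank ∂_2 = (13 − 8) − 4 = 1, and the invariant factors of ∂_2 are all 1, so H_1 = Z.
  H_2: rank ker ∂_2 − rank ∂_3 = (4 − 4) − 0 = 0, and there is no ∂_3, so H_2 = 0.

H_0 ≅ Z,  H_1 ≅ Z,  H_2 = 0.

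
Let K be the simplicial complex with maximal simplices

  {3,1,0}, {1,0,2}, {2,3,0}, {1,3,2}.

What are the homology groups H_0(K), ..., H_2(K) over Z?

H_0 ≅ Z,  H_1 = 0,  H_2 ≅ Z.

Take the total order 0 < 1 < 2 < 3 on the vertex set. Then K (dimension 2) consists of the simplices:

  0-simplices (4): [0], [1], [2], [3]
  1-simplices (6): [0,1], [0,2], [0,3], [1,2], [1,3], [2,3]
  2-simplices (4): [0,1,2], [0,1,3], [0,2,3], [1,2,3]

so the chain groups are C_0 ≅ Z^4, C_1 ≅ Z^6, C_2 ≅ Z^4.

The boundary map ∂_1: C_1 → C_0 is given by ∂[p,q] = [q] − [p]. For instance
  ∂[2,3] = [3] − [2].
The 4×6 boundary matrix has rank 3 and Smith normal form diag(1,1,1).

Boundary ∂_2: C_2 → C_1 sends each 2-simplex [p,q,r] to [q,r] − [p,r] + [p,q]. For instance
  ∂[0,1,2] = [1,2] − [0,2] + [0,1],
  ∂[0,1,3] = [1,3] − [0,3] + [0,1].
The resulting 6×4 matrix has rank 3, and its Smith normal form has invariant factors (1,1,1).

Reading off H_k = ker ∂_k / im ∂_{k+1}:

  H_0: rank C_0 − rank ∂_1 = 4 − 3 = 1, and the invariant factors of ∂_1 are all 1, so H_0 = Z.
  H_1: rank ker ∂_1 − rank ∂_2 = (6 − 3) − 3 = 0, and the invariant factors of ∂_2 are all 1, so H_1 = 0.
  H_2: rank ker ∂_2 − rank ∂_3 = (4 − 3) − 0 = 1, and there is no ∂_3, so H_2 = Z.

(K is a triangulation of the 2-sphere S^2.)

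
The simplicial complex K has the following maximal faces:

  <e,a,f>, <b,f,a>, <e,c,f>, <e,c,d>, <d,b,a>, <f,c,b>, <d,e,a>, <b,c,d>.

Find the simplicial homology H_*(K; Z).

H_0 ≅ Z,  H_1 = 0,  H_2 ≅ Z.

Order the vertices as a < b < c < d < e < f. Listing each simplex with vertices in this order, K has dimension 2 with simplices:

  0-simplices (6): a, b, c, d, e, f
  1-simplices (12): ab, ad, ae, af, bc, bd, bf, cd, ce, cf, de, ef
  2-simplices (8): abd, abf, ade, aef, bcd, bcf, cde, cef

giving chain groups C_0 ≅ Z^6, C_1 ≅ Z^12, C_2 ≅ Z^8.

∂_1: C_1 → C_0 is given by ∂[p,q] = [q] − [p].
The 6×12 boundary matrix has rank 5 and Smith normal form diag(1,1,1,1,1).

The boundary map ∂_2: C_2 → C_1 acts by ∂[p,q,r] = [q,r] − [p,r] + [p,q]. For instance
  ∂abd = bd − ad + ab,
  ∂bcf = cf − bf + bc.
As a 12×8 matrix over Z this has rank 7, with invariant factors (1,1,1,1,1,1,1).

From H_k ≅ ker(∂_k) / im(∂_{k+1}) we obtain:

  H_0: rank C_0 − rank ∂_1 = 6 − 5 = 1, and the invariant factors of ∂_1 are all 1, so H_0 = Z.
  H_1: rank ker ∂_1 − rank ∂_2 = (12 − 5) − 7 = 0, and the invariant factors of ∂_2 are all 1, so H_1 = 0.
  H_2: rank ker ∂_2 − rank ∂_3 = (8 − 7) − 0 = 1, and there is no ∂_3, so H_2 = Z.

(K is a triangulation of the 2-sphere S^2.)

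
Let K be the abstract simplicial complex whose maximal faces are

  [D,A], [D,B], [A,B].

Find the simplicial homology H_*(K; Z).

H_0 ≅ Z,  H_1 ≅ Z.

Take the total order A < B < D on the vertex set. Then K (dimension 1) consists of the simplices:

  0-simplices (3): A, B, D
  1-simplices (3): AB, AD, BD

Hence C_0 ≅ Z^3, C_1 ≅ Z^3.

∂_1: C_1 → C_0 maps an edge to its endpoints' difference, ∂[p,q] = q − p. For instance
  ∂AD = D − A.
As a 3×3 matrix over Z this has rank 2, with invariant factors (1,1).

Now H_k = ker ∂_k / im ∂_{k+1}, so:

  H_0: rank C_0 − rank ∂_1 = 3 − 2 = 1, and the invariant factors of ∂_1 are all 1, so H_0 = Z.
  H_1: rank ker ∂_1 − rank ∂_2 = (3 − 2) − 0 = 1, and there is no ∂_2, so H_1 = Z.

(K is a triangulation of the circle S^1.)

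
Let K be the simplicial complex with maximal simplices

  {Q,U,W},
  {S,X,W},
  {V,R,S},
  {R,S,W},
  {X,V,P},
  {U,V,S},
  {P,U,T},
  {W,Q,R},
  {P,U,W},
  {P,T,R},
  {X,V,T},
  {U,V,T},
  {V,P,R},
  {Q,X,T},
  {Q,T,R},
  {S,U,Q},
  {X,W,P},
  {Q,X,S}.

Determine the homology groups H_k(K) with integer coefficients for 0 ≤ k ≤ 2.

H_0 ≅ Z,  H_1 ≅ Z ⊕ Z/2,  H_2 = 0.

We work with the vertex ordering P < Q < R < S < T < U < V < W < X. The simplices of K, each written with vertices in increasing order, are:

  0-simplices (9): P, Q, R, S, T, U, V, W, X
  1-simplices (27): PR, PT, PU, PV, PW, PX, QR, QS, QT, QU, QW, QX, RS, RT, RV, RW, SU, SV, SW, SX, TU, TV, TX, UV, UW, VX, WX
  2-simplices (18): PRT, PRV, PTU, PUW, PVX, PWX, QRT, QRW, QSU, QSX, QTX, QUW, RSV, RSW, SUV, SWX, TUV, TVX

Hence C_0 ≅ Z^9, C_1 ≅ Z^27, C_2 ≅ Z^18.

∂_1: C_1 → C_0 sends each edge [p,q] (with p < q) to q − p.
As a 9×27 matrix over Z this has rank 8, with invariant factors (1,1,1,1,1,1,1,1).

Boundary ∂_2: C_2 → C_1 sends each 2-simplex [p,q,r] to [q,r] − [p,r] + [p,q]. For instance
  ∂PUW = UW − PW + PU,
  ∂QSX = SX − QX + QS.
As a 27×18 matrix over Z this has rank 18, with invariant factors (1,1,1,1,1,1,1,1,1,1,1,1,1,1,1,1,1,2).

From H_k ≅ ker(∂_k) / im(∂_{k+1}) we obtain:

  H_0: rank C_0 − rank ∂_1 = 9 − 8 = 1, and the invariant factors of ∂_1 are all 1, so H_0 = Z.
  H_1: rank ker ∂_1 − rank ∂_2 = (27 − 8) − 18 = 1, and ∂_2 has invariant factor 2 > 1, so H_1 = Z ⊕ Z/2.
  H_2: rank ker ∂_2 − rank ∂_3 = (18 − 18) − 0 = 0, and there is no ∂_3, so H_2 = 0.

As a check, the Euler characteristic is 9 − 27 + 18 = 0, which agrees with 1 − 1 + 0 = 0.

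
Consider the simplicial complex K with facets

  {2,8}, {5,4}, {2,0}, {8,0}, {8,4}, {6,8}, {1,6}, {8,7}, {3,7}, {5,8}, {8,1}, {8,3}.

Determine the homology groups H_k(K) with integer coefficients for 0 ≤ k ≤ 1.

Order the vertices as 0 < 1 < 2 < 3 < 4 < 5 < 6 < 7 < 8. Listing each simplex with vertices in this order, K has dimension 1 with simplices:

  0-simplices (9): [0], [1], [2], [3], [4], [5], [6], [7], [8]
  1-simplices (12): [0,2], [0,8], [1,6], [1,8], [2,8], [3,7], [3,8], [4,5], [4,8], [5,8], [6,8], [7,8]

Hence C_0 ≅ Z^9, C_1 ≅ Z^12.

The boundary map ∂_1: C_1 → C_0 sends each edge [p,q] (with p < q) to q − p.
This gives a 9×12 integer matrix of rank 8; reducing to Smith normal form yields diagonal entries (1,1,1,1,1,1,1,1).

Now H_k = ker ∂_k / im ∂_{k+1}, so:

  H_0: rank C_0 − rank ∂_1 = 9 − 8 = 1, and the invariant factors of ∂_1 are all 1, so H_0 ≅ Z.
  H_1: rank ker ∂_1 − rank ∂_2 = (12 − 8) − 0 = 4, and there is no ∂_2, so H_1 ≅ Z^4.

H_0 ≅ Z,  H_1 ≅ Z^4.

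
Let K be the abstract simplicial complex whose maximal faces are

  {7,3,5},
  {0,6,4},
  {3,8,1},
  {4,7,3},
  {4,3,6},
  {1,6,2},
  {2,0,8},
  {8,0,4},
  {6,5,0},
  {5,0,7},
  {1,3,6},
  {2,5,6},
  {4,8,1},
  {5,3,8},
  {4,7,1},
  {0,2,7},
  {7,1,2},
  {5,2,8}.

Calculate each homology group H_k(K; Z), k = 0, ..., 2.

Order the vertices as 0 < 1 < 2 < 3 < 4 < 5 < 6 < 7 < 8. Listing each simplex with vertices in this order, K has dimension 2 with simplices:

  0-simplices (9): [0], [1], [2], [3], [4], [5], [6], [7], [8]
  1-simplices (27): (27 of them)
  2-simplices (18): [0,2,7], [0,2,8], [0,4,6], [0,4,8], [0,5,6], [0,5,7], [1,2,6], [1,2,7], [1,3,6], [1,3,8], [1,4,7], [1,4,8], [2,5,6], [2,5,8], [3,4,6], [3,4,7], [3,5,7], [3,5,8]

giving chain groups C_0 ≅ Z^9, C_1 ≅ Z^27, C_2 ≅ Z^18.

Boundary ∂_1: C_1 → C_0 is given by ∂[p,q] = [q] − [p]. For instance
  ∂[0,2] = [2] − [0].
As a 9×27 matrix over Z this has rank 8, with invariant factors (1,1,1,1,1,1,1,1).

Boundary ∂_2: C_2 → C_1 maps a triangle to the signed sum of its edges. For instance
  ∂[3,5,8] = [5,8] − [3,8] + [3,5],
  ∂[3,4,7] = [4,7] − [3,7] + [3,4].
This gives a 27×18 integer matrix of rank 18; reducing to Smith normal form yields diagonal entries (1,1,1,1,1,1,1,1,1,1,1,1,1,1,1,1,1,2).

Computing H_k = (kernel of ∂_k) / (image of ∂_{k+1}):

  H_0: rank C_0 − rank ∂_1 = 9 − 8 = 1, and the invariant factors of ∂_1 are all 1, so H_0 ≅ Z.
  H_1: rank ker ∂_1 − rank ∂_2 = (27 − 8) − 18 = 1, and ∂_2 has invariant factor 2 > 1, so H_1 ≅ Z ⊕ Z/2.
  H_2: rank ker ∂_2 − rank ∂_3 = (18 − 18) − 0 = 0, and there is no ∂_3, so H_2 ≅ 0.

As a check, the Euler characteristic is 9 − 27 + 18 = 0, which agrees with 1 − 1 + 0 = 0.
(K is a triangulation of the Klein bottle.)

H_0 ≅ Z,  H_1 ≅ Z ⊕ Z/2,  H_2 = 0.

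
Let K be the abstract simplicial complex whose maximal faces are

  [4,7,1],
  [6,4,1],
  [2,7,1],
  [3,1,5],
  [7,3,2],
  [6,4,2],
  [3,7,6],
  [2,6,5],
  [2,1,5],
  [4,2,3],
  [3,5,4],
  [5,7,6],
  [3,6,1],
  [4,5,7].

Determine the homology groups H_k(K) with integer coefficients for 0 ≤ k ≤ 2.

H_0 = Z,  H_1 = Z^2,  H_2 = Z.

Order the vertices as 1 < 2 < 3 < 4 < 5 < 6 < 7. Listing each simplex with vertices in this order, K has dimension 2 with simplices:

  0-simplices (7): [1], [2], [3], [4], [5], [6], [7]
  1-simplices (21): [1,2], [1,3], [1,4], [1,5], [1,6], [1,7], [2,3], [2,4], [2,5], [2,6], [2,7], [3,4], [3,5], [3,6], [3,7], [4,5], [4,6], [4,7], [5,6], [5,7], [6,7]
  2-simplices (14): [1,2,5], [1,2,7], [1,3,5], [1,3,6], [1,4,6], [1,4,7], [2,3,4], [2,3,7], [2,4,6], [2,5,6], [3,4,5], [3,6,7], [4,5,7], [5,6,7]

Hence C_0 ≅ Z^7, C_1 ≅ Z^21, C_2 ≅ Z^14.

∂_1: C_1 → C_0 sends each edge [p,q] (with p < q) to q − p.
As a 7×21 matrix over Z this has rank 6, with invariant factors (1,1,1,1,1,1).

∂_2: C_2 → C_1 acts by ∂[p,q,r] = [q,r] − [p,r] + [p,q]. For instance
  ∂[1,4,6] = [4,6] − [1,6] + [1,4],
  ∂[1,3,6] = [3,6] − [1,6] + [1,3].
As a 21×14 matrix over Z this has rank 13, with invariant factors (1,1,1,1,1,1,1,1,1,1,1,1,1).

Now H_k = ker ∂_k / im ∂_{k+1}, so:

  H_0: rank C_0 − rank ∂_1 = 7 − 6 = 1, and the invariant factors of ∂_1 are all 1, so H_0 ≅ Z.
  H_1: rank ker ∂_1 − rank ∂_2 = (21 − 6) − 13 = 2, and the invariant factors of ∂_2 are all 1, so H_1 ≅ Z^2.
  H_2: rank ker ∂_2 − rank ∂_3 = (14 − 13) − 0 = 1, and there is no ∂_3, so H_2 ≅ Z.

As a check, the Euler characteristic is 7 − 21 + 14 = 0, which agrees with 1 − 2 + 1 = 0.
(K is a triangulation of the torus T^2.)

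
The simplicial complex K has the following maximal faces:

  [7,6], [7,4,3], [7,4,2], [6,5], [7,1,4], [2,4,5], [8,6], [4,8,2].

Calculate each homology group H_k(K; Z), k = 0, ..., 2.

Order the vertices as 1 < 2 < 3 < 4 < 5 < 6 < 7 < 8. Listing each simplex with vertices in this order, K has dimension 2 with simplices:

  0-simplices (8): [1], [2], [3], [4], [5], [6], [7], [8]
  1-simplices (14): [1,4], [1,7], [2,4], [2,5], [2,7], [2,8], [3,4], [3,7], [4,5], [4,7], [4,8], [5,6], [6,7], [6,8]
  2-simplices (5): [1,4,7], [2,4,5], [2,4,7], [2,4,8], [3,4,7]

so the chain groups are C_0 ≅ Z^8, C_1 ≅ Z^14, C_2 ≅ Z^5.

The boundary map ∂_1: C_1 → C_0 maps an edge to its endpoints' difference, ∂[p,q] = q − p.
The resulting 8×14 matrix has rank 7, and its Smith normal form has invariant factors (1,1,1,1,1,1,1).

∂_2: C_2 → C_1 sends each 2-simplex [p,q,r] to [q,r] − [p,r] + [p,q]. For instance
  ∂[3,4,7] = [4,7] − [3,7] + [3,4],
  ∂[1,4,7] = [4,7] − [1,7] + [1,4].
As a 14×5 matrix over Z this has rank 5, with invariant factors (1,1,1,1,1).

From H_k ≅ ker(∂_k) / im(∂_{k+1}) we obtain:

  H_0: rank C_0 − rank ∂_1 = 8 − 7 = 1, and the invariant factors of ∂_1 are all 1, so H_0 ≅ Z.
  H_1: rank ker ∂_1 − rank ∂_2 = (14 − 7) − 5 = 2, and the invariant factors of ∂_2 are all 1, so H_1 ≅ Z^2.
  H_2: rank ker ∂_2 − rank ∂_3 = (5 − 5) − 0 = 0, and there is no ∂_3, so H_2 ≅ 0.

H_0 ≅ Z,  H_1 ≅ Z^2,  H_2 = 0.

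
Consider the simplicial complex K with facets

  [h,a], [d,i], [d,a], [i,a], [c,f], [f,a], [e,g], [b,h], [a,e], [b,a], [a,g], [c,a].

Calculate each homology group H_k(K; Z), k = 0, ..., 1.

We work with the vertex ordering a < b < c < d < e < f < g < h < i. The simplices of K, each written with vertices in increasing order, are:

  0-simplices (9): a, b, c, d, e, f, g, h, i
  1-simplices (12): ab, ac, ad, ae, af, ag, ah, ai, bh, cf, di, eg

so the chain groups are C_0 ≅ Z^9, C_1 ≅ Z^12.

Boundary ∂_1: C_1 → C_0 maps an edge to its endpoints' difference, ∂[p,q] = q − p. For instance
  ∂eg = g − e.
This gives a 9×12 integer matrix of rank 8; reducing to Smith normal form yields diagonal entries (1,1,1,1,1,1,1,1).

From H_k ≅ ker(∂_k) / im(∂_{k+1}) we obtain:

  H_0: rank C_0 − rank ∂_1 = 9 − 8 = 1, and the invariant factors of ∂_1 are all 1, so H_0 ≅ Z.
  H_1: rank ker ∂_1 − rank ∂_2 = (12 − 8) − 0 = 4, and there is no ∂_2, so H_1 ≅ Z^4.

As a check, the Euler characteristic is 9 − 12 = -3, which agrees with 1 − 4 = -3.

H_0 = Z,  H_1 = Z^4.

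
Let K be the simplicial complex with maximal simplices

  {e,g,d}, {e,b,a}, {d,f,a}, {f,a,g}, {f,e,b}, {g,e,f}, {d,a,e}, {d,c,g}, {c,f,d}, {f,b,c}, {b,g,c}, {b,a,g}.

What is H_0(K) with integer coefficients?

K has 7 vertices, 18 edges, 12 triangles.
rank ∂_0 = 0, rank ∂_1 = 6 ⇒ b_0 = 7 − 0 − 6 = 1; all invariant factors of ∂_1 are 1 so no torsion. So H_0 ≅ Z.

H_0 = Z.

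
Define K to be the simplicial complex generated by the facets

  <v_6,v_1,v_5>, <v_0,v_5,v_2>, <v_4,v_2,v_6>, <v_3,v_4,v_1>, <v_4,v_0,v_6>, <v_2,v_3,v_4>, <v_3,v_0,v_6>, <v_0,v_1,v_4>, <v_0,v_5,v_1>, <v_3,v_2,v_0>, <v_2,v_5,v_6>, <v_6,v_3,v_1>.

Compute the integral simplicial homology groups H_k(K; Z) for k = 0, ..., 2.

H_0 ≅ Z,  H_1 ≅ Z/2,  H_2 = 0.

K has 7 vertices, 18 edges, 12 triangles.
rank ∂_0 = 0, rank ∂_1 = 6 ⇒ b_0 = 7 − 0 − 6 = 1; all invariant factors of ∂_1 are 1 so no torsion. So H_0 ≅ Z.
rank ∂_1 = 6, rank ∂_2 = 12 ⇒ b_1 = 18 − 6 − 12 = 0; ∂_2 has invariant factor(s) [2] giving torsion. So H_1 ≅ Z/2.
rank ∂_2 = 12, rank ∂_3 = 0 ⇒ b_2 = 12 − 12 − 0 = 0. So H_2 ≅ 0.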